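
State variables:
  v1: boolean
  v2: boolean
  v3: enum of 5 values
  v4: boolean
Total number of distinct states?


State space = product of domain sizes of all variables.
Domain sizes:
  v1 (boolean): 2
  v2 (boolean): 2
  v3 (enum of 5 values): 5
  v4 (boolean): 2
Product = 2 * 2 * 5 * 2 = 40

40


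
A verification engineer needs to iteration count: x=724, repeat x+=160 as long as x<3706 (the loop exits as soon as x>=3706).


Step 1: x goes from 724 toward 3706 by 160; the body runs while x<3706, so iterations = ceil((bound-start)/step)
Step 2: Distance=2982
Step 3: ceil(2982/160)=19

19


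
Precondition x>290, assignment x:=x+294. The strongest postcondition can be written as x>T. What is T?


Formula: sp(P, x:=E) = exists old_x. (x = E[old_x/x]) AND P[old_x/x] (old_x is the value of x before the assignment; eliminate old_x by solving x = E[old_x/x] for old_x)
Step 1: Precondition P: x>290, i.e. old_x > 290
Step 2: Assignment gives x = old_x + 294, so old_x = x - 294
Step 3: Substitute into P: x - 294 > 290
Step 4: Simplify: x > 290+294 = 584

584


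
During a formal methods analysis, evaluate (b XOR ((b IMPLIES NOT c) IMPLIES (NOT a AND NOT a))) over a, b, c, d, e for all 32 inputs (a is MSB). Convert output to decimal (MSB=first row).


Formula: (b XOR ((b IMPLIES NOT c) IMPLIES (NOT a AND NOT a))) over a, b, c, d, e (32 rows)
Evaluate each row (bits = a,b,c,d,e, MSB first):
  row 0 [00000]: (0 XOR ((0 IMPLIES NOT 0) IMPLIES (NOT 0 AND NOT 0))) -> 1
  row 1 [00001]: (0 XOR ((0 IMPLIES NOT 0) IMPLIES (NOT 0 AND NOT 0))) -> 1
  row 2 [00010]: (0 XOR ((0 IMPLIES NOT 0) IMPLIES (NOT 0 AND NOT 0))) -> 1
  row 3 [00011]: (0 XOR ((0 IMPLIES NOT 0) IMPLIES (NOT 0 AND NOT 0))) -> 1
  row 4 [00100]: (0 XOR ((0 IMPLIES NOT 1) IMPLIES (NOT 0 AND NOT 0))) -> 1
  row 5 [00101]: (0 XOR ((0 IMPLIES NOT 1) IMPLIES (NOT 0 AND NOT 0))) -> 1
  row 6 [00110]: (0 XOR ((0 IMPLIES NOT 1) IMPLIES (NOT 0 AND NOT 0))) -> 1
  row 7 [00111]: (0 XOR ((0 IMPLIES NOT 1) IMPLIES (NOT 0 AND NOT 0))) -> 1
  row 8 [01000]: (1 XOR ((1 IMPLIES NOT 0) IMPLIES (NOT 0 AND NOT 0))) -> 0
  row 9 [01001]: (1 XOR ((1 IMPLIES NOT 0) IMPLIES (NOT 0 AND NOT 0))) -> 0
  row 10 [01010]: (1 XOR ((1 IMPLIES NOT 0) IMPLIES (NOT 0 AND NOT 0))) -> 0
  row 11 [01011]: (1 XOR ((1 IMPLIES NOT 0) IMPLIES (NOT 0 AND NOT 0))) -> 0
  row 12 [01100]: (1 XOR ((1 IMPLIES NOT 1) IMPLIES (NOT 0 AND NOT 0))) -> 0
  row 13 [01101]: (1 XOR ((1 IMPLIES NOT 1) IMPLIES (NOT 0 AND NOT 0))) -> 0
  row 14 [01110]: (1 XOR ((1 IMPLIES NOT 1) IMPLIES (NOT 0 AND NOT 0))) -> 0
  row 15 [01111]: (1 XOR ((1 IMPLIES NOT 1) IMPLIES (NOT 0 AND NOT 0))) -> 0
  row 16 [10000]: (0 XOR ((0 IMPLIES NOT 0) IMPLIES (NOT 1 AND NOT 1))) -> 0
  row 17 [10001]: (0 XOR ((0 IMPLIES NOT 0) IMPLIES (NOT 1 AND NOT 1))) -> 0
  row 18 [10010]: (0 XOR ((0 IMPLIES NOT 0) IMPLIES (NOT 1 AND NOT 1))) -> 0
  row 19 [10011]: (0 XOR ((0 IMPLIES NOT 0) IMPLIES (NOT 1 AND NOT 1))) -> 0
  row 20 [10100]: (0 XOR ((0 IMPLIES NOT 1) IMPLIES (NOT 1 AND NOT 1))) -> 0
  row 21 [10101]: (0 XOR ((0 IMPLIES NOT 1) IMPLIES (NOT 1 AND NOT 1))) -> 0
  row 22 [10110]: (0 XOR ((0 IMPLIES NOT 1) IMPLIES (NOT 1 AND NOT 1))) -> 0
  row 23 [10111]: (0 XOR ((0 IMPLIES NOT 1) IMPLIES (NOT 1 AND NOT 1))) -> 0
  row 24 [11000]: (1 XOR ((1 IMPLIES NOT 0) IMPLIES (NOT 1 AND NOT 1))) -> 1
  row 25 [11001]: (1 XOR ((1 IMPLIES NOT 0) IMPLIES (NOT 1 AND NOT 1))) -> 1
  row 26 [11010]: (1 XOR ((1 IMPLIES NOT 0) IMPLIES (NOT 1 AND NOT 1))) -> 1
  row 27 [11011]: (1 XOR ((1 IMPLIES NOT 0) IMPLIES (NOT 1 AND NOT 1))) -> 1
  row 28 [11100]: (1 XOR ((1 IMPLIES NOT 1) IMPLIES (NOT 1 AND NOT 1))) -> 0
  row 29 [11101]: (1 XOR ((1 IMPLIES NOT 1) IMPLIES (NOT 1 AND NOT 1))) -> 0
  row 30 [11110]: (1 XOR ((1 IMPLIES NOT 1) IMPLIES (NOT 1 AND NOT 1))) -> 0
  row 31 [11111]: (1 XOR ((1 IMPLIES NOT 1) IMPLIES (NOT 1 AND NOT 1))) -> 0
Full result column, 4 rows per line (a,b,c fixed per line; d,e runs 00..11 left to right):
  rows 0-3 [a,b,c=000]: 1111  = hex F
  rows 4-7 [a,b,c=001]: 1111  = hex F
  rows 8-11 [a,b,c=010]: 0000  = hex 0
  rows 12-15 [a,b,c=011]: 0000  = hex 0
  rows 16-19 [a,b,c=100]: 0000  = hex 0
  rows 20-23 [a,b,c=101]: 0000  = hex 0
  rows 24-27 [a,b,c=110]: 1111  = hex F
  rows 28-31 [a,b,c=111]: 0000  = hex 0
Output column (row 0 .. row 31) = 11111111000000000000000011110000
Output column grouped in 4s = 1111 1111 0000 0000 0000 0000 1111 0000 = 0xFF0000F0
Convert to decimal digit by digit (value = value*16 + digit):
  F -> 15
  15*16 + 15 (F) = 255
  255*16 + 0 = 4080
  4080*16 + 0 = 65280
  65280*16 + 0 = 1044480
  1044480*16 + 0 = 16711680
  16711680*16 + 15 (F) = 267386895
  267386895*16 + 0 = 4278190320
Decimal = 4278190320

4278190320


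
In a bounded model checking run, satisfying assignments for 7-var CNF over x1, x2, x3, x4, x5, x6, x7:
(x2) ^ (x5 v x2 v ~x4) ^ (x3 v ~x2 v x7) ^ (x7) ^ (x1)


CNF with 5 clauses over 7 vars (128 assignments).
An assignment satisfies CNF iff every clause has >=1 true literal.
Check each row (bits = x1,x2,x3,x4,x5,x6,x7; clause T/F shown):
  row 0 [0000000]: clauses=FTTFF -> 0
  row 1 [0000001]: clauses=FTTTF -> 0
  row 2 [0000010]: clauses=FTTFF -> 0
  row 3 [0000011]: clauses=FTTTF -> 0
  row 4 [0000100]: clauses=FTTFF -> 0
  (every remaining row is evaluated the same way; all 128 results are listed next)
Full result column, 8 rows per line (x1,x2,x3,x4 fixed per line; x5,x6,x7 runs 000..111 left to right):
  rows 0-7 [x1,x2,x3,x4=0000]: 00000000  (ones: 0)
  rows 8-15 [x1,x2,x3,x4=0001]: 00000000  (ones: 0)
  rows 16-23 [x1,x2,x3,x4=0010]: 00000000  (ones: 0)
  rows 24-31 [x1,x2,x3,x4=0011]: 00000000  (ones: 0)
  rows 32-39 [x1,x2,x3,x4=0100]: 00000000  (ones: 0)
  rows 40-47 [x1,x2,x3,x4=0101]: 00000000  (ones: 0)
  rows 48-55 [x1,x2,x3,x4=0110]: 00000000  (ones: 0)
  rows 56-63 [x1,x2,x3,x4=0111]: 00000000  (ones: 0)
  rows 64-71 [x1,x2,x3,x4=1000]: 00000000  (ones: 0)
  rows 72-79 [x1,x2,x3,x4=1001]: 00000000  (ones: 0)
  rows 80-87 [x1,x2,x3,x4=1010]: 00000000  (ones: 0)
  rows 88-95 [x1,x2,x3,x4=1011]: 00000000  (ones: 0)
  rows 96-103 [x1,x2,x3,x4=1100]: 01010101  (ones: 4)
  rows 104-111 [x1,x2,x3,x4=1101]: 01010101  (ones: 4)
  rows 112-119 [x1,x2,x3,x4=1110]: 01010101  (ones: 4)
  rows 120-127 [x1,x2,x3,x4=1111]: 01010101  (ones: 4)
Satisfying assignments = 0+0+0+0+0+0+0+0+0+0+0+0+4+4+4+4 = 16

16


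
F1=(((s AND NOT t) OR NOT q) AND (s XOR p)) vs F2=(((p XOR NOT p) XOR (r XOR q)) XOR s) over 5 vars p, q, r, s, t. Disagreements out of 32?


F1 = (((s AND NOT t) OR NOT q) AND (s XOR p))
F2 = (((p XOR NOT p) XOR (r XOR q)) XOR s)
Evaluate both on each of 32 rows (bits = p,q,r,s,t):
  row 0 [00000]: F1=0 F2=1 (differ) -> 1
  row 1 [00001]: F1=0 F2=1 (differ) -> 1
  row 2 [00010]: F1=1 F2=0 (differ) -> 1
  row 3 [00011]: F1=1 F2=0 (differ) -> 1
  row 4 [00100]: F1=0 F2=0 -> 0
  row 5 [00101]: F1=0 F2=0 -> 0
  row 6 [00110]: F1=1 F2=1 -> 0
  row 7 [00111]: F1=1 F2=1 -> 0
  row 8 [01000]: F1=0 F2=0 -> 0
  row 9 [01001]: F1=0 F2=0 -> 0
  row 10 [01010]: F1=1 F2=1 -> 0
  row 11 [01011]: F1=0 F2=1 (differ) -> 1
  row 12 [01100]: F1=0 F2=1 (differ) -> 1
  row 13 [01101]: F1=0 F2=1 (differ) -> 1
  row 14 [01110]: F1=1 F2=0 (differ) -> 1
  row 15 [01111]: F1=0 F2=0 -> 0
  row 16 [10000]: F1=1 F2=1 -> 0
  row 17 [10001]: F1=1 F2=1 -> 0
  row 18 [10010]: F1=0 F2=0 -> 0
  row 19 [10011]: F1=0 F2=0 -> 0
  row 20 [10100]: F1=1 F2=0 (differ) -> 1
  row 21 [10101]: F1=1 F2=0 (differ) -> 1
  row 22 [10110]: F1=0 F2=1 (differ) -> 1
  row 23 [10111]: F1=0 F2=1 (differ) -> 1
  row 24 [11000]: F1=0 F2=0 -> 0
  row 25 [11001]: F1=0 F2=0 -> 0
  row 26 [11010]: F1=0 F2=1 (differ) -> 1
  row 27 [11011]: F1=0 F2=1 (differ) -> 1
  row 28 [11100]: F1=0 F2=1 (differ) -> 1
  row 29 [11101]: F1=0 F2=1 (differ) -> 1
  row 30 [11110]: F1=0 F2=0 -> 0
  row 31 [11111]: F1=0 F2=0 -> 0
Full result column, 8 rows per line (p,q fixed per line; r,s,t runs 000..111 left to right):
  rows 0-7 [p,q=00]: 11110000  (ones: 4)
  rows 8-15 [p,q=01]: 00011110  (ones: 4)
  rows 16-23 [p,q=10]: 00001111  (ones: 4)
  rows 24-31 [p,q=11]: 00111100  (ones: 4)
Disagreements = 4+4+4+4 = 16

16


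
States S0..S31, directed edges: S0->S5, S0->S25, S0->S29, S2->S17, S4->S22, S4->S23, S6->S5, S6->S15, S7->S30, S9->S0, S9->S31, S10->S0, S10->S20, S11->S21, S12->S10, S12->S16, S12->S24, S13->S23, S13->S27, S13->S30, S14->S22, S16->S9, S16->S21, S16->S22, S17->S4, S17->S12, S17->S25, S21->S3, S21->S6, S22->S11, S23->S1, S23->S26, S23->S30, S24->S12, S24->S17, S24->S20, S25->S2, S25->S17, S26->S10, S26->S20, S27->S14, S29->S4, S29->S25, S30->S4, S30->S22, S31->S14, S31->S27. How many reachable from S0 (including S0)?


BFS from S0:
  layer 0: {S0}
  layer 1: {S5, S25, S29}
  layer 2: {S2, S4, S17}
  layer 3: {S12, S22, S23}
  layer 4: {S1, S10, S11, S16, S24, S26, S30}
  layer 5: {S9, S20, S21}
  layer 6: {S3, S6, S31}
  layer 7: {S14, S15, S27}
Reachable set: {S0, S1, S2, S3, S4, S5, S6, S9, S10, S11, S12, S14, S15, S16, S17, S20, S21, S22, S23, S24, S25, S26, S27, S29, S30, S31}
Count = 26

26


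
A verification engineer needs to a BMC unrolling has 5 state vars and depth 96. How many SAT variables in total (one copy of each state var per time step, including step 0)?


BMC unrolls to depth k, creating one copy of each state var for steps 0..k.
Step count = 96 + 1 = 97 (steps 0 through 96)
Vars per step = 5
Total = 5 * 97 = 485

485


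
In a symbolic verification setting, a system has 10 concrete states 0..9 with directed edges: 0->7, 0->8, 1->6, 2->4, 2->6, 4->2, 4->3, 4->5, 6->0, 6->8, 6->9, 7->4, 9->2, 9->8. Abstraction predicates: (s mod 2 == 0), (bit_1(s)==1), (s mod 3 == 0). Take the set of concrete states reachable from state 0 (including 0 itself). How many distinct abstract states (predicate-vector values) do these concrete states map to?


BFS from 0:
Concrete reachable: {0, 2, 3, 4, 5, 6, 7, 8, 9}
Abstract via predicates (s mod 2 == 0), (bit_1(s)==1), (s mod 3 == 0):
  (0,0,0) <- {5}
  (0,0,1) <- {9}
  (0,1,0) <- {7}
  (0,1,1) <- {3}
  (1,0,0) <- {4, 8}
  (1,0,1) <- {0}
  (1,1,0) <- {2}
  (1,1,1) <- {6}
Distinct abstract states = 8

8


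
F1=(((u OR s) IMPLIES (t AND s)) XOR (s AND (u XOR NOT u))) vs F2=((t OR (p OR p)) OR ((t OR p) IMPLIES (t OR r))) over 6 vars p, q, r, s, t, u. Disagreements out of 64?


F1 = (((u OR s) IMPLIES (t AND s)) XOR (s AND (u XOR NOT u)))
F2 = ((t OR (p OR p)) OR ((t OR p) IMPLIES (t OR r)))
Evaluate both on each of 64 rows (bits = p,q,r,s,t,u):
  row 0 [000000]: F1=1 F2=1 -> 0
  row 1 [000001]: F1=0 F2=1 (differ) -> 1
  row 2 [000010]: F1=1 F2=1 -> 0
  row 3 [000011]: F1=0 F2=1 (differ) -> 1
  row 4 [000100]: F1=1 F2=1 -> 0
  (every remaining row is evaluated the same way; all 64 results are listed next)
Full result column, 8 rows per line (p,q,r fixed per line; s,t,u runs 000..111 left to right):
  rows 0-7 [p,q,r=000]: 01010011  (ones: 4)
  rows 8-15 [p,q,r=001]: 01010011  (ones: 4)
  rows 16-23 [p,q,r=010]: 01010011  (ones: 4)
  rows 24-31 [p,q,r=011]: 01010011  (ones: 4)
  rows 32-39 [p,q,r=100]: 01010011  (ones: 4)
  rows 40-47 [p,q,r=101]: 01010011  (ones: 4)
  rows 48-55 [p,q,r=110]: 01010011  (ones: 4)
  rows 56-63 [p,q,r=111]: 01010011  (ones: 4)
Disagreements = 4+4+4+4+4+4+4+4 = 32

32


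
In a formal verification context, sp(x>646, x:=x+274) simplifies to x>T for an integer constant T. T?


Formula: sp(P, x:=E) = exists old_x. (x = E[old_x/x]) AND P[old_x/x] (old_x is the value of x before the assignment; eliminate old_x by solving x = E[old_x/x] for old_x)
Step 1: Precondition P: x>646, i.e. old_x > 646
Step 2: Assignment gives x = old_x + 274, so old_x = x - 274
Step 3: Substitute into P: x - 274 > 646
Step 4: Simplify: x > 646+274 = 920

920


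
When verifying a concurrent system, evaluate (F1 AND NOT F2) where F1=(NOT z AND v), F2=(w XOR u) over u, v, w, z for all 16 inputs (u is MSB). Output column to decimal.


F1 = (NOT z AND v)
F2 = (w XOR u)
Counterexample to F1=>F2 is where F1=1 and F2=0.
Evaluate each row (bits = u,v,w,z, MSB first):
  row 0 [0000]: F1=0 F2=0 -> F1&~F2 -> 0
  row 1 [0001]: F1=0 F2=0 -> F1&~F2 -> 0
  row 2 [0010]: F1=0 F2=1 -> F1&~F2 -> 0
  row 3 [0011]: F1=0 F2=1 -> F1&~F2 -> 0
  row 4 [0100]: F1=1 F2=0 -> F1&~F2 -> 1
  row 5 [0101]: F1=0 F2=0 -> F1&~F2 -> 0
  row 6 [0110]: F1=1 F2=1 -> F1&~F2 -> 0
  row 7 [0111]: F1=0 F2=1 -> F1&~F2 -> 0
  row 8 [1000]: F1=0 F2=1 -> F1&~F2 -> 0
  row 9 [1001]: F1=0 F2=1 -> F1&~F2 -> 0
  row 10 [1010]: F1=0 F2=0 -> F1&~F2 -> 0
  row 11 [1011]: F1=0 F2=0 -> F1&~F2 -> 0
  row 12 [1100]: F1=1 F2=1 -> F1&~F2 -> 0
  row 13 [1101]: F1=0 F2=1 -> F1&~F2 -> 0
  row 14 [1110]: F1=1 F2=0 -> F1&~F2 -> 1
  row 15 [1111]: F1=0 F2=0 -> F1&~F2 -> 0
Full result column, 4 rows per line (u,v fixed per line; w,z runs 00..11 left to right):
  rows 0-3 [u,v=00]: 0000  = hex 0
  rows 4-7 [u,v=01]: 1000  = hex 8
  rows 8-11 [u,v=10]: 0000  = hex 0
  rows 12-15 [u,v=11]: 0010  = hex 2
Counterexample vector (row 0 .. row 15) = 0000100000000010
Output column grouped in 4s = 0000 1000 0000 0010 = 0x0802
Convert to decimal digit by digit (value = value*16 + digit):
  0 -> 0
  0*16 + 8 = 8
  8*16 + 0 = 128
  128*16 + 2 = 2050
Decimal = 2050

2050


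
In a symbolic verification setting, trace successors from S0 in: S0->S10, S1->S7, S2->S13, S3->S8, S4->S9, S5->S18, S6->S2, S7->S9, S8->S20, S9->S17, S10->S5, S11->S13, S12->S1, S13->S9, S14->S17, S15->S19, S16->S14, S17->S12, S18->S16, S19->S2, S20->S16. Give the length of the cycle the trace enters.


Trace from S0 until a state repeats:
  S0 -> S10 -> S5 -> S18 -> S16 -> S14 -> S17 -> S12 -> S1 -> S7 -> S9 -> S17
S17 first seen at step 6, revisited at step 11.
Cycle length = 11 - 6 = 5

5


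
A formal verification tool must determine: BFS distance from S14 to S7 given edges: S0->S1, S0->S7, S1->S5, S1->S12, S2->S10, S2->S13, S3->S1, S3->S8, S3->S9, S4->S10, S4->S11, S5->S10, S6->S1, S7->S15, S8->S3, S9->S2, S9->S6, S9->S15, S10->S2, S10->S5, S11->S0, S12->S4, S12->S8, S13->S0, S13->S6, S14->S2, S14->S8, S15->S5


BFS layer-by-layer from S14:
  dist 0: {S14}
  dist 1: {S2, S8}
  dist 2: {S3, S10, S13}
  dist 3: {S0, S1, S5, S6, S9}
  dist 4: {S7, S12, S15}
  -> S7 reached at distance 4
Shortest path length = 4

4


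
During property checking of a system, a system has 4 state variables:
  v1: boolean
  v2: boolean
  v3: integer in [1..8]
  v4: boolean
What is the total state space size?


State space = product of domain sizes of all variables.
Domain sizes:
  v1 (boolean): 2
  v2 (boolean): 2
  v3 (integer in [1..8]): 8
  v4 (boolean): 2
Product = 2 * 2 * 8 * 2 = 64

64


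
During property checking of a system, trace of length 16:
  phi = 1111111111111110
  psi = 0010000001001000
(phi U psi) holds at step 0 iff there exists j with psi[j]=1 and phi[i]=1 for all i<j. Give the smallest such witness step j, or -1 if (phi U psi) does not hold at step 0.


(phi U psi) at 0: need smallest j with psi[j]=1 and phi[i]=1 for all i in [0,j).
Scan from step 0:
  step 0: phi=1, psi=0 -> continue
  step 1: phi=1, psi=0 -> continue
  step 2: psi=1 and phi held for [0,2) -> witness found
Witness step = 2

2


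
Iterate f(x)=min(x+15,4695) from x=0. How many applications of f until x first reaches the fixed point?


Step 1: x=0, cap=4695, increment=15
Step 2: x grows by 15 each step until capped at 4695; fixed point is x=4695
Step 3: iterations = ceil(4695/15) = 313

313


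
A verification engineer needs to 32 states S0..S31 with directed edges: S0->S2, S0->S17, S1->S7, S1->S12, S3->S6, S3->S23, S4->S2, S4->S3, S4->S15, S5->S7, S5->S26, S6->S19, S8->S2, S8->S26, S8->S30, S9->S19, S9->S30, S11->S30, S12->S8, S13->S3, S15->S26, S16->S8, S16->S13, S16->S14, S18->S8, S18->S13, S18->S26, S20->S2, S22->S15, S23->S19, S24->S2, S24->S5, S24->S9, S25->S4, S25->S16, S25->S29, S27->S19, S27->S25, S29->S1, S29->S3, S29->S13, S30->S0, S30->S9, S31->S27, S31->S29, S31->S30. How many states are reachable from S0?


BFS from S0:
  layer 0: {S0}
  layer 1: {S2, S17}
Reachable set: {S0, S2, S17}
Count = 3

3


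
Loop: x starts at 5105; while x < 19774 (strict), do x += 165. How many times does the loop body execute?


Step 1: x goes from 5105 toward 19774 by 165; the body runs while x<19774, so iterations = ceil((bound-start)/step)
Step 2: Distance=14669
Step 3: ceil(14669/165)=89

89


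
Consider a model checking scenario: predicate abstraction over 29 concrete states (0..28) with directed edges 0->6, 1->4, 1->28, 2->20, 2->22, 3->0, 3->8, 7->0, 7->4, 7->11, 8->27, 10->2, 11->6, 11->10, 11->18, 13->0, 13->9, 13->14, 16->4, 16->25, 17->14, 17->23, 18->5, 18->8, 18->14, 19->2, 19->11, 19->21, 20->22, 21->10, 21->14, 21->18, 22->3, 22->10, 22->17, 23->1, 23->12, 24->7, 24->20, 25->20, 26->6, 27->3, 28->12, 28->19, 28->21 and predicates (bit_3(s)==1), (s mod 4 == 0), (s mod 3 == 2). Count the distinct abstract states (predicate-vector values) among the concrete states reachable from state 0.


BFS from 0:
Concrete reachable: {0, 6}
Abstract via predicates (bit_3(s)==1), (s mod 4 == 0), (s mod 3 == 2):
  (0,0,0) <- {6}
  (0,1,0) <- {0}
Distinct abstract states = 2

2


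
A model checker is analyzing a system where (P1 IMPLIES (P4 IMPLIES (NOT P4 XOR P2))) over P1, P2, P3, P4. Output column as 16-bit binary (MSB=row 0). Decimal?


Formula: (P1 IMPLIES (P4 IMPLIES (NOT P4 XOR P2))) over P1, P2, P3, P4 (16 rows)
Evaluate each row (bits = P1,P2,P3,P4, MSB first):
  row 0 [0000]: (0 IMPLIES (0 IMPLIES (NOT 0 XOR 0))) -> 1
  row 1 [0001]: (0 IMPLIES (1 IMPLIES (NOT 1 XOR 0))) -> 1
  row 2 [0010]: (0 IMPLIES (0 IMPLIES (NOT 0 XOR 0))) -> 1
  row 3 [0011]: (0 IMPLIES (1 IMPLIES (NOT 1 XOR 0))) -> 1
  row 4 [0100]: (0 IMPLIES (0 IMPLIES (NOT 0 XOR 1))) -> 1
  row 5 [0101]: (0 IMPLIES (1 IMPLIES (NOT 1 XOR 1))) -> 1
  row 6 [0110]: (0 IMPLIES (0 IMPLIES (NOT 0 XOR 1))) -> 1
  row 7 [0111]: (0 IMPLIES (1 IMPLIES (NOT 1 XOR 1))) -> 1
  row 8 [1000]: (1 IMPLIES (0 IMPLIES (NOT 0 XOR 0))) -> 1
  row 9 [1001]: (1 IMPLIES (1 IMPLIES (NOT 1 XOR 0))) -> 0
  row 10 [1010]: (1 IMPLIES (0 IMPLIES (NOT 0 XOR 0))) -> 1
  row 11 [1011]: (1 IMPLIES (1 IMPLIES (NOT 1 XOR 0))) -> 0
  row 12 [1100]: (1 IMPLIES (0 IMPLIES (NOT 0 XOR 1))) -> 1
  row 13 [1101]: (1 IMPLIES (1 IMPLIES (NOT 1 XOR 1))) -> 1
  row 14 [1110]: (1 IMPLIES (0 IMPLIES (NOT 0 XOR 1))) -> 1
  row 15 [1111]: (1 IMPLIES (1 IMPLIES (NOT 1 XOR 1))) -> 1
Full result column, 4 rows per line (P1,P2 fixed per line; P3,P4 runs 00..11 left to right):
  rows 0-3 [P1,P2=00]: 1111  = hex F
  rows 4-7 [P1,P2=01]: 1111  = hex F
  rows 8-11 [P1,P2=10]: 1010  = hex A
  rows 12-15 [P1,P2=11]: 1111  = hex F
Output column (row 0 .. row 15) = 1111111110101111
Output column grouped in 4s = 1111 1111 1010 1111 = 0xFFAF
Convert to decimal digit by digit (value = value*16 + digit):
  F -> 15
  15*16 + 15 (F) = 255
  255*16 + 10 (A) = 4090
  4090*16 + 15 (F) = 65455
Decimal = 65455

65455


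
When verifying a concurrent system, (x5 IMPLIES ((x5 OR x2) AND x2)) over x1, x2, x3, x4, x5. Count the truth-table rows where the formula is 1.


Formula: (x5 IMPLIES ((x5 OR x2) AND x2)) over 5 vars (32 rows)
Evaluate each row (x1, x2, x3, x4, x5 as bits, MSB first):
  row 0 [00000]: (0 IMPLIES ((0 OR 0) AND 0)) -> 1
  row 1 [00001]: (1 IMPLIES ((1 OR 0) AND 0)) -> 0
  row 2 [00010]: (0 IMPLIES ((0 OR 0) AND 0)) -> 1
  row 3 [00011]: (1 IMPLIES ((1 OR 0) AND 0)) -> 0
  row 4 [00100]: (0 IMPLIES ((0 OR 0) AND 0)) -> 1
  row 5 [00101]: (1 IMPLIES ((1 OR 0) AND 0)) -> 0
  row 6 [00110]: (0 IMPLIES ((0 OR 0) AND 0)) -> 1
  row 7 [00111]: (1 IMPLIES ((1 OR 0) AND 0)) -> 0
  row 8 [01000]: (0 IMPLIES ((0 OR 1) AND 1)) -> 1
  row 9 [01001]: (1 IMPLIES ((1 OR 1) AND 1)) -> 1
  row 10 [01010]: (0 IMPLIES ((0 OR 1) AND 1)) -> 1
  row 11 [01011]: (1 IMPLIES ((1 OR 1) AND 1)) -> 1
  row 12 [01100]: (0 IMPLIES ((0 OR 1) AND 1)) -> 1
  row 13 [01101]: (1 IMPLIES ((1 OR 1) AND 1)) -> 1
  row 14 [01110]: (0 IMPLIES ((0 OR 1) AND 1)) -> 1
  row 15 [01111]: (1 IMPLIES ((1 OR 1) AND 1)) -> 1
  row 16 [10000]: (0 IMPLIES ((0 OR 0) AND 0)) -> 1
  row 17 [10001]: (1 IMPLIES ((1 OR 0) AND 0)) -> 0
  row 18 [10010]: (0 IMPLIES ((0 OR 0) AND 0)) -> 1
  row 19 [10011]: (1 IMPLIES ((1 OR 0) AND 0)) -> 0
  row 20 [10100]: (0 IMPLIES ((0 OR 0) AND 0)) -> 1
  row 21 [10101]: (1 IMPLIES ((1 OR 0) AND 0)) -> 0
  row 22 [10110]: (0 IMPLIES ((0 OR 0) AND 0)) -> 1
  row 23 [10111]: (1 IMPLIES ((1 OR 0) AND 0)) -> 0
  row 24 [11000]: (0 IMPLIES ((0 OR 1) AND 1)) -> 1
  row 25 [11001]: (1 IMPLIES ((1 OR 1) AND 1)) -> 1
  row 26 [11010]: (0 IMPLIES ((0 OR 1) AND 1)) -> 1
  row 27 [11011]: (1 IMPLIES ((1 OR 1) AND 1)) -> 1
  row 28 [11100]: (0 IMPLIES ((0 OR 1) AND 1)) -> 1
  row 29 [11101]: (1 IMPLIES ((1 OR 1) AND 1)) -> 1
  row 30 [11110]: (0 IMPLIES ((0 OR 1) AND 1)) -> 1
  row 31 [11111]: (1 IMPLIES ((1 OR 1) AND 1)) -> 1
Full result column, 8 rows per line (x1,x2 fixed per line; x3,x4,x5 runs 000..111 left to right):
  rows 0-7 [x1,x2=00]: 10101010  (ones: 4)
  rows 8-15 [x1,x2=01]: 11111111  (ones: 8)
  rows 16-23 [x1,x2=10]: 10101010  (ones: 4)
  rows 24-31 [x1,x2=11]: 11111111  (ones: 8)
Count of 1-rows = 4+8+4+8 = 24

24


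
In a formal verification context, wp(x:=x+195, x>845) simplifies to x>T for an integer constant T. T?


Formula: wp(x:=E, P) = P[E/x] (substitute E for x in postcondition)
Step 1: Postcondition: x>845
Step 2: Substitute x+195 for x: x+195>845
Step 3: Solve for x: x > 845-195 = 650

650


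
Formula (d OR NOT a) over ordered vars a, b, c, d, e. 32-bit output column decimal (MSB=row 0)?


Formula: (d OR NOT a) over a, b, c, d, e (32 rows)
Evaluate each row (bits = a,b,c,d,e, MSB first):
  row 0 [00000]: (0 OR NOT 0) -> 1
  row 1 [00001]: (0 OR NOT 0) -> 1
  row 2 [00010]: (1 OR NOT 0) -> 1
  row 3 [00011]: (1 OR NOT 0) -> 1
  row 4 [00100]: (0 OR NOT 0) -> 1
  row 5 [00101]: (0 OR NOT 0) -> 1
  row 6 [00110]: (1 OR NOT 0) -> 1
  row 7 [00111]: (1 OR NOT 0) -> 1
  row 8 [01000]: (0 OR NOT 0) -> 1
  row 9 [01001]: (0 OR NOT 0) -> 1
  row 10 [01010]: (1 OR NOT 0) -> 1
  row 11 [01011]: (1 OR NOT 0) -> 1
  row 12 [01100]: (0 OR NOT 0) -> 1
  row 13 [01101]: (0 OR NOT 0) -> 1
  row 14 [01110]: (1 OR NOT 0) -> 1
  row 15 [01111]: (1 OR NOT 0) -> 1
  row 16 [10000]: (0 OR NOT 1) -> 0
  row 17 [10001]: (0 OR NOT 1) -> 0
  row 18 [10010]: (1 OR NOT 1) -> 1
  row 19 [10011]: (1 OR NOT 1) -> 1
  row 20 [10100]: (0 OR NOT 1) -> 0
  row 21 [10101]: (0 OR NOT 1) -> 0
  row 22 [10110]: (1 OR NOT 1) -> 1
  row 23 [10111]: (1 OR NOT 1) -> 1
  row 24 [11000]: (0 OR NOT 1) -> 0
  row 25 [11001]: (0 OR NOT 1) -> 0
  row 26 [11010]: (1 OR NOT 1) -> 1
  row 27 [11011]: (1 OR NOT 1) -> 1
  row 28 [11100]: (0 OR NOT 1) -> 0
  row 29 [11101]: (0 OR NOT 1) -> 0
  row 30 [11110]: (1 OR NOT 1) -> 1
  row 31 [11111]: (1 OR NOT 1) -> 1
Full result column, 4 rows per line (a,b,c fixed per line; d,e runs 00..11 left to right):
  rows 0-3 [a,b,c=000]: 1111  = hex F
  rows 4-7 [a,b,c=001]: 1111  = hex F
  rows 8-11 [a,b,c=010]: 1111  = hex F
  rows 12-15 [a,b,c=011]: 1111  = hex F
  rows 16-19 [a,b,c=100]: 0011  = hex 3
  rows 20-23 [a,b,c=101]: 0011  = hex 3
  rows 24-27 [a,b,c=110]: 0011  = hex 3
  rows 28-31 [a,b,c=111]: 0011  = hex 3
Output column (row 0 .. row 31) = 11111111111111110011001100110011
Output column grouped in 4s = 1111 1111 1111 1111 0011 0011 0011 0011 = 0xFFFF3333
Convert to decimal digit by digit (value = value*16 + digit):
  F -> 15
  15*16 + 15 (F) = 255
  255*16 + 15 (F) = 4095
  4095*16 + 15 (F) = 65535
  65535*16 + 3 = 1048563
  1048563*16 + 3 = 16777011
  16777011*16 + 3 = 268432179
  268432179*16 + 3 = 4294914867
Decimal = 4294914867

4294914867


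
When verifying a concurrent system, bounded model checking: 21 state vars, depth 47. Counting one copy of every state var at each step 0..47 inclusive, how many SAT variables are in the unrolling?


BMC unrolls to depth k, creating one copy of each state var for steps 0..k.
Step count = 47 + 1 = 48 (steps 0 through 47)
Vars per step = 21
Total = 21 * 48 = 1008

1008


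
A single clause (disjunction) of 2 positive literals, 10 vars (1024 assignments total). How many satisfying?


Step 1: Total=2^10=1024
Step 2: Unsat when all 2 false: 2^8=256
Step 3: Sat=1024-256=768

768


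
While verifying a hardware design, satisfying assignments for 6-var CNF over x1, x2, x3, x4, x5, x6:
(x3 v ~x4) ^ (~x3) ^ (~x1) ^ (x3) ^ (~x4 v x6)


CNF with 5 clauses over 6 vars (64 assignments).
An assignment satisfies CNF iff every clause has >=1 true literal.
Check each row (bits = x1,x2,x3,x4,x5,x6; clause T/F shown):
  row 0 [000000]: clauses=TTTFT -> 0
  row 1 [000001]: clauses=TTTFT -> 0
  row 2 [000010]: clauses=TTTFT -> 0
  row 3 [000011]: clauses=TTTFT -> 0
  row 4 [000100]: clauses=FTTFF -> 0
  (every remaining row is evaluated the same way; all 64 results are listed next)
Full result column, 8 rows per line (x1,x2,x3 fixed per line; x4,x5,x6 runs 000..111 left to right):
  rows 0-7 [x1,x2,x3=000]: 00000000  (ones: 0)
  rows 8-15 [x1,x2,x3=001]: 00000000  (ones: 0)
  rows 16-23 [x1,x2,x3=010]: 00000000  (ones: 0)
  rows 24-31 [x1,x2,x3=011]: 00000000  (ones: 0)
  rows 32-39 [x1,x2,x3=100]: 00000000  (ones: 0)
  rows 40-47 [x1,x2,x3=101]: 00000000  (ones: 0)
  rows 48-55 [x1,x2,x3=110]: 00000000  (ones: 0)
  rows 56-63 [x1,x2,x3=111]: 00000000  (ones: 0)
Satisfying assignments = 0+0+0+0+0+0+0+0 = 0

0


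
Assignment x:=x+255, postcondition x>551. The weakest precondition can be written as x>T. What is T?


Formula: wp(x:=E, P) = P[E/x] (substitute E for x in postcondition)
Step 1: Postcondition: x>551
Step 2: Substitute x+255 for x: x+255>551
Step 3: Solve for x: x > 551-255 = 296

296


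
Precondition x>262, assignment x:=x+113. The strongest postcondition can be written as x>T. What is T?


Formula: sp(P, x:=E) = exists old_x. (x = E[old_x/x]) AND P[old_x/x] (old_x is the value of x before the assignment; eliminate old_x by solving x = E[old_x/x] for old_x)
Step 1: Precondition P: x>262, i.e. old_x > 262
Step 2: Assignment gives x = old_x + 113, so old_x = x - 113
Step 3: Substitute into P: x - 113 > 262
Step 4: Simplify: x > 262+113 = 375

375


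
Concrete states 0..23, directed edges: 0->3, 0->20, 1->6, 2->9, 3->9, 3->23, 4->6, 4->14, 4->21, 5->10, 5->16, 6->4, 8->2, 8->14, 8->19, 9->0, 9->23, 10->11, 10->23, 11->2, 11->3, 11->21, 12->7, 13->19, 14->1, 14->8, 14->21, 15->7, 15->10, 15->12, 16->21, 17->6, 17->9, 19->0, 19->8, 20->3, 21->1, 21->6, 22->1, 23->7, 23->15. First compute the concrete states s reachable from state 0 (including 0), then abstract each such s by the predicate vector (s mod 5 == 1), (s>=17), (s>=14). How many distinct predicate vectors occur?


BFS from 0:
Concrete reachable: {0, 1, 2, 3, 4, 6, 7, 8, 9, 10, 11, 12, 14, 15, 19, 20, 21, 23}
Abstract via predicates (s mod 5 == 1), (s>=17), (s>=14):
  (0,0,0) <- {0, 2, 3, 4, 7, 8, 9, 10, 12}
  (0,0,1) <- {14, 15}
  (0,1,1) <- {19, 20, 23}
  (1,0,0) <- {1, 6, 11}
  (1,1,1) <- {21}
Distinct abstract states = 5

5


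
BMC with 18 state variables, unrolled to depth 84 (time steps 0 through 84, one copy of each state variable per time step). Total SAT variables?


BMC unrolls to depth k, creating one copy of each state var for steps 0..k.
Step count = 84 + 1 = 85 (steps 0 through 84)
Vars per step = 18
Total = 18 * 85 = 1530

1530


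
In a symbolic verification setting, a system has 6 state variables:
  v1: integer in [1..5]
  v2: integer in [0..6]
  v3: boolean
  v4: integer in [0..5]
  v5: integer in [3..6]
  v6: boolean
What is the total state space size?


State space = product of domain sizes of all variables.
Domain sizes:
  v1 (integer in [1..5]): 5
  v2 (integer in [0..6]): 7
  v3 (boolean): 2
  v4 (integer in [0..5]): 6
  v5 (integer in [3..6]): 4
  v6 (boolean): 2
Product = 5 * 7 * 2 * 6 * 4 * 2 = 3360

3360


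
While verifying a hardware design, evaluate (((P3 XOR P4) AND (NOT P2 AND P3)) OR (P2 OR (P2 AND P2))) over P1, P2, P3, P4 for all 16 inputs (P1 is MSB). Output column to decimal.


Formula: (((P3 XOR P4) AND (NOT P2 AND P3)) OR (P2 OR (P2 AND P2))) over P1, P2, P3, P4 (16 rows)
Evaluate each row (bits = P1,P2,P3,P4, MSB first):
  row 0 [0000]: (((0 XOR 0) AND (NOT 0 AND 0)) OR (0 OR (0 AND 0))) -> 0
  row 1 [0001]: (((0 XOR 1) AND (NOT 0 AND 0)) OR (0 OR (0 AND 0))) -> 0
  row 2 [0010]: (((1 XOR 0) AND (NOT 0 AND 1)) OR (0 OR (0 AND 0))) -> 1
  row 3 [0011]: (((1 XOR 1) AND (NOT 0 AND 1)) OR (0 OR (0 AND 0))) -> 0
  row 4 [0100]: (((0 XOR 0) AND (NOT 1 AND 0)) OR (1 OR (1 AND 1))) -> 1
  row 5 [0101]: (((0 XOR 1) AND (NOT 1 AND 0)) OR (1 OR (1 AND 1))) -> 1
  row 6 [0110]: (((1 XOR 0) AND (NOT 1 AND 1)) OR (1 OR (1 AND 1))) -> 1
  row 7 [0111]: (((1 XOR 1) AND (NOT 1 AND 1)) OR (1 OR (1 AND 1))) -> 1
  row 8 [1000]: (((0 XOR 0) AND (NOT 0 AND 0)) OR (0 OR (0 AND 0))) -> 0
  row 9 [1001]: (((0 XOR 1) AND (NOT 0 AND 0)) OR (0 OR (0 AND 0))) -> 0
  row 10 [1010]: (((1 XOR 0) AND (NOT 0 AND 1)) OR (0 OR (0 AND 0))) -> 1
  row 11 [1011]: (((1 XOR 1) AND (NOT 0 AND 1)) OR (0 OR (0 AND 0))) -> 0
  row 12 [1100]: (((0 XOR 0) AND (NOT 1 AND 0)) OR (1 OR (1 AND 1))) -> 1
  row 13 [1101]: (((0 XOR 1) AND (NOT 1 AND 0)) OR (1 OR (1 AND 1))) -> 1
  row 14 [1110]: (((1 XOR 0) AND (NOT 1 AND 1)) OR (1 OR (1 AND 1))) -> 1
  row 15 [1111]: (((1 XOR 1) AND (NOT 1 AND 1)) OR (1 OR (1 AND 1))) -> 1
Full result column, 4 rows per line (P1,P2 fixed per line; P3,P4 runs 00..11 left to right):
  rows 0-3 [P1,P2=00]: 0010  = hex 2
  rows 4-7 [P1,P2=01]: 1111  = hex F
  rows 8-11 [P1,P2=10]: 0010  = hex 2
  rows 12-15 [P1,P2=11]: 1111  = hex F
Output column (row 0 .. row 15) = 0010111100101111
Output column grouped in 4s = 0010 1111 0010 1111 = 0x2F2F
Convert to decimal digit by digit (value = value*16 + digit):
  2 -> 2
  2*16 + 15 (F) = 47
  47*16 + 2 = 754
  754*16 + 15 (F) = 12079
Decimal = 12079

12079


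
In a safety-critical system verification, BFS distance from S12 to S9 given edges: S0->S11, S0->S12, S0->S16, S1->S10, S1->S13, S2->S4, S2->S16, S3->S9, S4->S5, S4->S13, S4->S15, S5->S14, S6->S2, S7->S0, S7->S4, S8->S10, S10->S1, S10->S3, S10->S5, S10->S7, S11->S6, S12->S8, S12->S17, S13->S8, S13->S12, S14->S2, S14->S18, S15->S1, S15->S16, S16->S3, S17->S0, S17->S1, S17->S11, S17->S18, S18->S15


BFS layer-by-layer from S12:
  dist 0: {S12}
  dist 1: {S8, S17}
  dist 2: {S0, S1, S10, S11, S18}
  dist 3: {S3, S5, S6, S7, S13, S15, S16}
  dist 4: {S2, S4, S9, S14}
  -> S9 reached at distance 4
Shortest path length = 4

4


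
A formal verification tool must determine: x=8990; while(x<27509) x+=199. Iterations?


Step 1: x goes from 8990 toward 27509 by 199; the body runs while x<27509, so iterations = ceil((bound-start)/step)
Step 2: Distance=18519
Step 3: ceil(18519/199)=94

94


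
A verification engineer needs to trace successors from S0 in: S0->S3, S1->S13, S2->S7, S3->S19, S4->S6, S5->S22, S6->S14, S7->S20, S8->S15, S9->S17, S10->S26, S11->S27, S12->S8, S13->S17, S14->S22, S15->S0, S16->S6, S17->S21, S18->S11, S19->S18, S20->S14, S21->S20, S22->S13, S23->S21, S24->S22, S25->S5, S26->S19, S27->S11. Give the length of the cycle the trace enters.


Trace from S0 until a state repeats:
  S0 -> S3 -> S19 -> S18 -> S11 -> S27 -> S11
S11 first seen at step 4, revisited at step 6.
Cycle length = 6 - 4 = 2

2


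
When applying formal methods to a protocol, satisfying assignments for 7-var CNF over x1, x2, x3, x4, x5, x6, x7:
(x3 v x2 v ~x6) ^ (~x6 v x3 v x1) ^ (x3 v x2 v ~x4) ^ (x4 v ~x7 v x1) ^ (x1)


CNF with 5 clauses over 7 vars (128 assignments).
An assignment satisfies CNF iff every clause has >=1 true literal.
Check each row (bits = x1,x2,x3,x4,x5,x6,x7; clause T/F shown):
  row 0 [0000000]: clauses=TTTTF -> 0
  row 1 [0000001]: clauses=TTTFF -> 0
  row 2 [0000010]: clauses=FFTTF -> 0
  row 3 [0000011]: clauses=FFTFF -> 0
  row 4 [0000100]: clauses=TTTTF -> 0
  (every remaining row is evaluated the same way; all 128 results are listed next)
Full result column, 8 rows per line (x1,x2,x3,x4 fixed per line; x5,x6,x7 runs 000..111 left to right):
  rows 0-7 [x1,x2,x3,x4=0000]: 00000000  (ones: 0)
  rows 8-15 [x1,x2,x3,x4=0001]: 00000000  (ones: 0)
  rows 16-23 [x1,x2,x3,x4=0010]: 00000000  (ones: 0)
  rows 24-31 [x1,x2,x3,x4=0011]: 00000000  (ones: 0)
  rows 32-39 [x1,x2,x3,x4=0100]: 00000000  (ones: 0)
  rows 40-47 [x1,x2,x3,x4=0101]: 00000000  (ones: 0)
  rows 48-55 [x1,x2,x3,x4=0110]: 00000000  (ones: 0)
  rows 56-63 [x1,x2,x3,x4=0111]: 00000000  (ones: 0)
  rows 64-71 [x1,x2,x3,x4=1000]: 11001100  (ones: 4)
  rows 72-79 [x1,x2,x3,x4=1001]: 00000000  (ones: 0)
  rows 80-87 [x1,x2,x3,x4=1010]: 11111111  (ones: 8)
  rows 88-95 [x1,x2,x3,x4=1011]: 11111111  (ones: 8)
  rows 96-103 [x1,x2,x3,x4=1100]: 11111111  (ones: 8)
  rows 104-111 [x1,x2,x3,x4=1101]: 11111111  (ones: 8)
  rows 112-119 [x1,x2,x3,x4=1110]: 11111111  (ones: 8)
  rows 120-127 [x1,x2,x3,x4=1111]: 11111111  (ones: 8)
Satisfying assignments = 0+0+0+0+0+0+0+0+4+0+8+8+8+8+8+8 = 52

52


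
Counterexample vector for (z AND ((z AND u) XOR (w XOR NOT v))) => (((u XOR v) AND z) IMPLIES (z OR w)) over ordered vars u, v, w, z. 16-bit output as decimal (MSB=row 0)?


F1 = (z AND ((z AND u) XOR (w XOR NOT v)))
F2 = (((u XOR v) AND z) IMPLIES (z OR w))
Counterexample to F1=>F2 is where F1=1 and F2=0.
Evaluate each row (bits = u,v,w,z, MSB first):
  row 0 [0000]: F1=0 F2=1 -> F1&~F2 -> 0
  row 1 [0001]: F1=1 F2=1 -> F1&~F2 -> 0
  row 2 [0010]: F1=0 F2=1 -> F1&~F2 -> 0
  row 3 [0011]: F1=0 F2=1 -> F1&~F2 -> 0
  row 4 [0100]: F1=0 F2=1 -> F1&~F2 -> 0
  row 5 [0101]: F1=0 F2=1 -> F1&~F2 -> 0
  row 6 [0110]: F1=0 F2=1 -> F1&~F2 -> 0
  row 7 [0111]: F1=1 F2=1 -> F1&~F2 -> 0
  row 8 [1000]: F1=0 F2=1 -> F1&~F2 -> 0
  row 9 [1001]: F1=0 F2=1 -> F1&~F2 -> 0
  row 10 [1010]: F1=0 F2=1 -> F1&~F2 -> 0
  row 11 [1011]: F1=1 F2=1 -> F1&~F2 -> 0
  row 12 [1100]: F1=0 F2=1 -> F1&~F2 -> 0
  row 13 [1101]: F1=1 F2=1 -> F1&~F2 -> 0
  row 14 [1110]: F1=0 F2=1 -> F1&~F2 -> 0
  row 15 [1111]: F1=0 F2=1 -> F1&~F2 -> 0
Full result column, 4 rows per line (u,v fixed per line; w,z runs 00..11 left to right):
  rows 0-3 [u,v=00]: 0000  = hex 0
  rows 4-7 [u,v=01]: 0000  = hex 0
  rows 8-11 [u,v=10]: 0000  = hex 0
  rows 12-15 [u,v=11]: 0000  = hex 0
Counterexample vector (row 0 .. row 15) = 0000000000000000
Output column grouped in 4s = 0000 0000 0000 0000 = 0x0000
Convert to decimal digit by digit (value = value*16 + digit):
  0 -> 0
  0*16 + 0 = 0
  0*16 + 0 = 0
  0*16 + 0 = 0
Decimal = 0

0


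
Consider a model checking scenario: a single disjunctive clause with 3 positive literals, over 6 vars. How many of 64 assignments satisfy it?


Step 1: Total=2^6=64
Step 2: Unsat when all 3 false: 2^3=8
Step 3: Sat=64-8=56

56


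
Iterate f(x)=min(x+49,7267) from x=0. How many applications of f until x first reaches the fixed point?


Step 1: x=0, cap=7267, increment=49
Step 2: x grows by 49 each step until capped at 7267; fixed point is x=7267
Step 3: iterations = ceil(7267/49) = 149

149


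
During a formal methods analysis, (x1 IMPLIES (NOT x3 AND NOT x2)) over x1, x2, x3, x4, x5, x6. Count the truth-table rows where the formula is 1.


Formula: (x1 IMPLIES (NOT x3 AND NOT x2)) over 6 vars (64 rows)
Evaluate each row (x1, x2, x3, x4, x5, x6 as bits, MSB first):
  row 0 [000000]: (0 IMPLIES (NOT 0 AND NOT 0)) -> 1
  row 1 [000001]: (0 IMPLIES (NOT 0 AND NOT 0)) -> 1
  row 2 [000010]: (0 IMPLIES (NOT 0 AND NOT 0)) -> 1
  row 3 [000011]: (0 IMPLIES (NOT 0 AND NOT 0)) -> 1
  row 4 [000100]: (0 IMPLIES (NOT 0 AND NOT 0)) -> 1
  (every remaining row is evaluated the same way; all 64 results are listed next)
Full result column, 8 rows per line (x1,x2,x3 fixed per line; x4,x5,x6 runs 000..111 left to right):
  rows 0-7 [x1,x2,x3=000]: 11111111  (ones: 8)
  rows 8-15 [x1,x2,x3=001]: 11111111  (ones: 8)
  rows 16-23 [x1,x2,x3=010]: 11111111  (ones: 8)
  rows 24-31 [x1,x2,x3=011]: 11111111  (ones: 8)
  rows 32-39 [x1,x2,x3=100]: 11111111  (ones: 8)
  rows 40-47 [x1,x2,x3=101]: 00000000  (ones: 0)
  rows 48-55 [x1,x2,x3=110]: 00000000  (ones: 0)
  rows 56-63 [x1,x2,x3=111]: 00000000  (ones: 0)
Count of 1-rows = 8+8+8+8+8+0+0+0 = 40

40


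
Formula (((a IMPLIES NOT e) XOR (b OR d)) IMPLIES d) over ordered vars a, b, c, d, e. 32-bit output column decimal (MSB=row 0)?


Formula: (((a IMPLIES NOT e) XOR (b OR d)) IMPLIES d) over a, b, c, d, e (32 rows)
Evaluate each row (bits = a,b,c,d,e, MSB first):
  row 0 [00000]: (((0 IMPLIES NOT 0) XOR (0 OR 0)) IMPLIES 0) -> 0
  row 1 [00001]: (((0 IMPLIES NOT 1) XOR (0 OR 0)) IMPLIES 0) -> 0
  row 2 [00010]: (((0 IMPLIES NOT 0) XOR (0 OR 1)) IMPLIES 1) -> 1
  row 3 [00011]: (((0 IMPLIES NOT 1) XOR (0 OR 1)) IMPLIES 1) -> 1
  row 4 [00100]: (((0 IMPLIES NOT 0) XOR (0 OR 0)) IMPLIES 0) -> 0
  row 5 [00101]: (((0 IMPLIES NOT 1) XOR (0 OR 0)) IMPLIES 0) -> 0
  row 6 [00110]: (((0 IMPLIES NOT 0) XOR (0 OR 1)) IMPLIES 1) -> 1
  row 7 [00111]: (((0 IMPLIES NOT 1) XOR (0 OR 1)) IMPLIES 1) -> 1
  row 8 [01000]: (((0 IMPLIES NOT 0) XOR (1 OR 0)) IMPLIES 0) -> 1
  row 9 [01001]: (((0 IMPLIES NOT 1) XOR (1 OR 0)) IMPLIES 0) -> 1
  row 10 [01010]: (((0 IMPLIES NOT 0) XOR (1 OR 1)) IMPLIES 1) -> 1
  row 11 [01011]: (((0 IMPLIES NOT 1) XOR (1 OR 1)) IMPLIES 1) -> 1
  row 12 [01100]: (((0 IMPLIES NOT 0) XOR (1 OR 0)) IMPLIES 0) -> 1
  row 13 [01101]: (((0 IMPLIES NOT 1) XOR (1 OR 0)) IMPLIES 0) -> 1
  row 14 [01110]: (((0 IMPLIES NOT 0) XOR (1 OR 1)) IMPLIES 1) -> 1
  row 15 [01111]: (((0 IMPLIES NOT 1) XOR (1 OR 1)) IMPLIES 1) -> 1
  row 16 [10000]: (((1 IMPLIES NOT 0) XOR (0 OR 0)) IMPLIES 0) -> 0
  row 17 [10001]: (((1 IMPLIES NOT 1) XOR (0 OR 0)) IMPLIES 0) -> 1
  row 18 [10010]: (((1 IMPLIES NOT 0) XOR (0 OR 1)) IMPLIES 1) -> 1
  row 19 [10011]: (((1 IMPLIES NOT 1) XOR (0 OR 1)) IMPLIES 1) -> 1
  row 20 [10100]: (((1 IMPLIES NOT 0) XOR (0 OR 0)) IMPLIES 0) -> 0
  row 21 [10101]: (((1 IMPLIES NOT 1) XOR (0 OR 0)) IMPLIES 0) -> 1
  row 22 [10110]: (((1 IMPLIES NOT 0) XOR (0 OR 1)) IMPLIES 1) -> 1
  row 23 [10111]: (((1 IMPLIES NOT 1) XOR (0 OR 1)) IMPLIES 1) -> 1
  row 24 [11000]: (((1 IMPLIES NOT 0) XOR (1 OR 0)) IMPLIES 0) -> 1
  row 25 [11001]: (((1 IMPLIES NOT 1) XOR (1 OR 0)) IMPLIES 0) -> 0
  row 26 [11010]: (((1 IMPLIES NOT 0) XOR (1 OR 1)) IMPLIES 1) -> 1
  row 27 [11011]: (((1 IMPLIES NOT 1) XOR (1 OR 1)) IMPLIES 1) -> 1
  row 28 [11100]: (((1 IMPLIES NOT 0) XOR (1 OR 0)) IMPLIES 0) -> 1
  row 29 [11101]: (((1 IMPLIES NOT 1) XOR (1 OR 0)) IMPLIES 0) -> 0
  row 30 [11110]: (((1 IMPLIES NOT 0) XOR (1 OR 1)) IMPLIES 1) -> 1
  row 31 [11111]: (((1 IMPLIES NOT 1) XOR (1 OR 1)) IMPLIES 1) -> 1
Full result column, 4 rows per line (a,b,c fixed per line; d,e runs 00..11 left to right):
  rows 0-3 [a,b,c=000]: 0011  = hex 3
  rows 4-7 [a,b,c=001]: 0011  = hex 3
  rows 8-11 [a,b,c=010]: 1111  = hex F
  rows 12-15 [a,b,c=011]: 1111  = hex F
  rows 16-19 [a,b,c=100]: 0111  = hex 7
  rows 20-23 [a,b,c=101]: 0111  = hex 7
  rows 24-27 [a,b,c=110]: 1011  = hex B
  rows 28-31 [a,b,c=111]: 1011  = hex B
Output column (row 0 .. row 31) = 00110011111111110111011110111011
Output column grouped in 4s = 0011 0011 1111 1111 0111 0111 1011 1011 = 0x33FF77BB
Convert to decimal digit by digit (value = value*16 + digit):
  3 -> 3
  3*16 + 3 = 51
  51*16 + 15 (F) = 831
  831*16 + 15 (F) = 13311
  13311*16 + 7 = 212983
  212983*16 + 7 = 3407735
  3407735*16 + 11 (B) = 54523771
  54523771*16 + 11 (B) = 872380347
Decimal = 872380347

872380347


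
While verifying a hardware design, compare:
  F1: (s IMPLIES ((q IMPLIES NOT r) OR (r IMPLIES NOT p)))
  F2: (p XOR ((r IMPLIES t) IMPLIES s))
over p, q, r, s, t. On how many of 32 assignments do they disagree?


F1 = (s IMPLIES ((q IMPLIES NOT r) OR (r IMPLIES NOT p)))
F2 = (p XOR ((r IMPLIES t) IMPLIES s))
Evaluate both on each of 32 rows (bits = p,q,r,s,t):
  row 0 [00000]: F1=1 F2=0 (differ) -> 1
  row 1 [00001]: F1=1 F2=0 (differ) -> 1
  row 2 [00010]: F1=1 F2=1 -> 0
  row 3 [00011]: F1=1 F2=1 -> 0
  row 4 [00100]: F1=1 F2=1 -> 0
  row 5 [00101]: F1=1 F2=0 (differ) -> 1
  row 6 [00110]: F1=1 F2=1 -> 0
  row 7 [00111]: F1=1 F2=1 -> 0
  row 8 [01000]: F1=1 F2=0 (differ) -> 1
  row 9 [01001]: F1=1 F2=0 (differ) -> 1
  row 10 [01010]: F1=1 F2=1 -> 0
  row 11 [01011]: F1=1 F2=1 -> 0
  row 12 [01100]: F1=1 F2=1 -> 0
  row 13 [01101]: F1=1 F2=0 (differ) -> 1
  row 14 [01110]: F1=1 F2=1 -> 0
  row 15 [01111]: F1=1 F2=1 -> 0
  row 16 [10000]: F1=1 F2=1 -> 0
  row 17 [10001]: F1=1 F2=1 -> 0
  row 18 [10010]: F1=1 F2=0 (differ) -> 1
  row 19 [10011]: F1=1 F2=0 (differ) -> 1
  row 20 [10100]: F1=1 F2=0 (differ) -> 1
  row 21 [10101]: F1=1 F2=1 -> 0
  row 22 [10110]: F1=1 F2=0 (differ) -> 1
  row 23 [10111]: F1=1 F2=0 (differ) -> 1
  row 24 [11000]: F1=1 F2=1 -> 0
  row 25 [11001]: F1=1 F2=1 -> 0
  row 26 [11010]: F1=1 F2=0 (differ) -> 1
  row 27 [11011]: F1=1 F2=0 (differ) -> 1
  row 28 [11100]: F1=1 F2=0 (differ) -> 1
  row 29 [11101]: F1=1 F2=1 -> 0
  row 30 [11110]: F1=0 F2=0 -> 0
  row 31 [11111]: F1=0 F2=0 -> 0
Full result column, 8 rows per line (p,q fixed per line; r,s,t runs 000..111 left to right):
  rows 0-7 [p,q=00]: 11000100  (ones: 3)
  rows 8-15 [p,q=01]: 11000100  (ones: 3)
  rows 16-23 [p,q=10]: 00111011  (ones: 5)
  rows 24-31 [p,q=11]: 00111000  (ones: 3)
Disagreements = 3+3+5+3 = 14

14
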